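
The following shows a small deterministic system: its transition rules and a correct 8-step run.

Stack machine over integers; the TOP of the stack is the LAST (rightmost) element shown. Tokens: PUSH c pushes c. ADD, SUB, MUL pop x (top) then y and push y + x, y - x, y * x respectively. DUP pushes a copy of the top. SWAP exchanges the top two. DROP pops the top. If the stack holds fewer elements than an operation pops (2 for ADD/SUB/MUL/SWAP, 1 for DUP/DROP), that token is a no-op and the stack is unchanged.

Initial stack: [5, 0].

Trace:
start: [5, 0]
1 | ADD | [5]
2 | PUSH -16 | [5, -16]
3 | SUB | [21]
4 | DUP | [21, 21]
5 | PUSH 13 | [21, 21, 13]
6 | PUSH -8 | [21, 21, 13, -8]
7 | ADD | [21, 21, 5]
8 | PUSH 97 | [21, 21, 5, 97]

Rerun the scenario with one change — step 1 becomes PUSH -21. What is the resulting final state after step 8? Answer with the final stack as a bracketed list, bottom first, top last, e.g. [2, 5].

[5, 0, -5, -5, 5, 97]

(re-executing from step 1 with the substitution; state before step 1: [5, 0])
1 | PUSH -21 | [5, 0, -21]
2 | PUSH -16 | [5, 0, -21, -16]
3 | SUB | [5, 0, -5]
4 | DUP | [5, 0, -5, -5]
5 | PUSH 13 | [5, 0, -5, -5, 13]
6 | PUSH -8 | [5, 0, -5, -5, 13, -8]
7 | ADD | [5, 0, -5, -5, 5]
8 | PUSH 97 | [5, 0, -5, -5, 5, 97]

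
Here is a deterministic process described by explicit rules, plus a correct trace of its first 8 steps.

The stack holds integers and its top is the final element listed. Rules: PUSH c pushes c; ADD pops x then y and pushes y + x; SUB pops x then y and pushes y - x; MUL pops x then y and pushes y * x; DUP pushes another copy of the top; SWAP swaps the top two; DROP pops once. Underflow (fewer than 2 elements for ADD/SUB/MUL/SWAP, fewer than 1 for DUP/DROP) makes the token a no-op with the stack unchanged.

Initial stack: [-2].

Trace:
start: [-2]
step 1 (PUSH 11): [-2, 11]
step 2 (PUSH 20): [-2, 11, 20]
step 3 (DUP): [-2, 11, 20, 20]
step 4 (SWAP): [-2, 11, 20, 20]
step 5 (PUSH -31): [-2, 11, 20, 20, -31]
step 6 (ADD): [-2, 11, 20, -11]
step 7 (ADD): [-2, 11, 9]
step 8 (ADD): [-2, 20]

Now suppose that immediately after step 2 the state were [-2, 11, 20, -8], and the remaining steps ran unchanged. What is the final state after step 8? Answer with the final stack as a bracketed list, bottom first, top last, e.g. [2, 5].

state after step 2 := [-2, 11, 20, -8]
step 3 (DUP): [-2, 11, 20, -8, -8]
step 4 (SWAP): [-2, 11, 20, -8, -8]
step 5 (PUSH -31): [-2, 11, 20, -8, -8, -31]
step 6 (ADD): [-2, 11, 20, -8, -39]
step 7 (ADD): [-2, 11, 20, -47]
step 8 (ADD): [-2, 11, -27]

[-2, 11, -27]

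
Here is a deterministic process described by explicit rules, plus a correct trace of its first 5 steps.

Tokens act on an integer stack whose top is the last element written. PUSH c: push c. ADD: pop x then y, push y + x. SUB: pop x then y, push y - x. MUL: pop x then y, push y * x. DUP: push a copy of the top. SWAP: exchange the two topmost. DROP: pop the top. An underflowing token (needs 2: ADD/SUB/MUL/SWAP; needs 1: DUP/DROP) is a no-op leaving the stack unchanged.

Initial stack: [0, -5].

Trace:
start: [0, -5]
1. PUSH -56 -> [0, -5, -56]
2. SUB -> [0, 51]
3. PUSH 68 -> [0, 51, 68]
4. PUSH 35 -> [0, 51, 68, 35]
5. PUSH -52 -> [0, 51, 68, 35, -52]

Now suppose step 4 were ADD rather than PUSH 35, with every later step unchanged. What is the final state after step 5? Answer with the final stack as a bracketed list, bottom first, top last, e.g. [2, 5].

[0, 119, -52]

(re-executing from step 4 with the substitution; state before step 4: [0, 51, 68])
4. ADD -> [0, 119]
5. PUSH -52 -> [0, 119, -52]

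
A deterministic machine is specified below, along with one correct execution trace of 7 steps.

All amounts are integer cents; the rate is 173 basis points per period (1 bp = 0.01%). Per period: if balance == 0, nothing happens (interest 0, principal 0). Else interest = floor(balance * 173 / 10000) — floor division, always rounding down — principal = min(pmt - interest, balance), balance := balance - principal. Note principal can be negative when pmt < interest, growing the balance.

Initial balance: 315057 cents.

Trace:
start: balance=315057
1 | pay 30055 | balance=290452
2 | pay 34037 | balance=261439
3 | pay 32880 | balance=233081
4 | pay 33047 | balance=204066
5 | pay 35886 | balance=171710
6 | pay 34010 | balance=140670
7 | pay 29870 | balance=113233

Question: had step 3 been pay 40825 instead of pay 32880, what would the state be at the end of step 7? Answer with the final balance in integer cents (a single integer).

104723

(re-executing from step 3 with the substitution; state before step 3: balance=261439)
3 | pay 40825 | balance=225136
4 | pay 33047 | balance=195983
5 | pay 35886 | balance=163487
6 | pay 34010 | balance=132305
7 | pay 29870 | balance=104723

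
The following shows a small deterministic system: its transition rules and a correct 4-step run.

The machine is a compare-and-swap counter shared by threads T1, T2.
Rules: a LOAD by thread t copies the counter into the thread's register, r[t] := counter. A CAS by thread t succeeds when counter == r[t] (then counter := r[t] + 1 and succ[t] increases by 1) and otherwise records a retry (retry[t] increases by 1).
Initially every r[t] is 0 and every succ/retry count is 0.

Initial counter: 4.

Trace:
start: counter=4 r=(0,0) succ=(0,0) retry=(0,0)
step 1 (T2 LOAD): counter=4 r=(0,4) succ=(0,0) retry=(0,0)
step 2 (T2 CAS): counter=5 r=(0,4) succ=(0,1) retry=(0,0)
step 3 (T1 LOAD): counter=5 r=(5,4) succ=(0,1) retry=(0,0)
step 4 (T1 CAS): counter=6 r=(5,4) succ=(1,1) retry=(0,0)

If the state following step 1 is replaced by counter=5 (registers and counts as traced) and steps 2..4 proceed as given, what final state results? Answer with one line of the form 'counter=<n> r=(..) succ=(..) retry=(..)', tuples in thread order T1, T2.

state after step 1 := counter=5 r=(0,4) succ=(0,0) retry=(0,0)
step 2 (T2 CAS): counter=5 r=(0,4) succ=(0,0) retry=(0,1)
step 3 (T1 LOAD): counter=5 r=(5,4) succ=(0,0) retry=(0,1)
step 4 (T1 CAS): counter=6 r=(5,4) succ=(1,0) retry=(0,1)

counter=6 r=(5,4) succ=(1,0) retry=(0,1)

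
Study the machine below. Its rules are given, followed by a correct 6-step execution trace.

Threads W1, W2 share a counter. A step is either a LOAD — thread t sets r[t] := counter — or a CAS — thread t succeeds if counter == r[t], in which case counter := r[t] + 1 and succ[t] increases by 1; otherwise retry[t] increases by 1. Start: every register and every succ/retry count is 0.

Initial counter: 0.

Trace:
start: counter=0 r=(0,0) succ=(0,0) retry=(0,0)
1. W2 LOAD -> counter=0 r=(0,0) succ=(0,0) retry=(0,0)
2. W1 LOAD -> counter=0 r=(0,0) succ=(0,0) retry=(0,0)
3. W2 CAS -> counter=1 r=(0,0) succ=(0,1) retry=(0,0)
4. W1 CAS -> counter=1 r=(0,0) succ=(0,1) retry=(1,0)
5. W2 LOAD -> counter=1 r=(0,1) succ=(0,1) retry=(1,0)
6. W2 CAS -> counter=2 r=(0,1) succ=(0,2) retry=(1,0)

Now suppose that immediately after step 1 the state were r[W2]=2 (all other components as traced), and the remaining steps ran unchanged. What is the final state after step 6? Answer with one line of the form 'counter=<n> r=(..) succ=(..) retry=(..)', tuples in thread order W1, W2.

state after step 1 := counter=0 r=(0,2) succ=(0,0) retry=(0,0)
2. W1 LOAD -> counter=0 r=(0,2) succ=(0,0) retry=(0,0)
3. W2 CAS -> counter=0 r=(0,2) succ=(0,0) retry=(0,1)
4. W1 CAS -> counter=1 r=(0,2) succ=(1,0) retry=(0,1)
5. W2 LOAD -> counter=1 r=(0,1) succ=(1,0) retry=(0,1)
6. W2 CAS -> counter=2 r=(0,1) succ=(1,1) retry=(0,1)

counter=2 r=(0,1) succ=(1,1) retry=(0,1)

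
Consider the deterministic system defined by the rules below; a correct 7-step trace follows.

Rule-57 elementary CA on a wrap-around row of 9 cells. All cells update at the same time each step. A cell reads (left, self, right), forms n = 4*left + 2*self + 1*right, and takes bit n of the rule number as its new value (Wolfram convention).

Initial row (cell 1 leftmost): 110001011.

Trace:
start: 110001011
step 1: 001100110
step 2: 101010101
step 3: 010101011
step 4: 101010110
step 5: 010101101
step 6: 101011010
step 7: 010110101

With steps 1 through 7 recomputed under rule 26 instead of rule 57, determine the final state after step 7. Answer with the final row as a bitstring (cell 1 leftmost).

010000010

(re-executing steps 1..7 under rule 26; state before step 1: 110001011)
step 1: 001010010
step 2: 010001101
step 3: 001011000
step 4: 010010100
step 5: 101100010
step 6: 001010100
step 7: 010000010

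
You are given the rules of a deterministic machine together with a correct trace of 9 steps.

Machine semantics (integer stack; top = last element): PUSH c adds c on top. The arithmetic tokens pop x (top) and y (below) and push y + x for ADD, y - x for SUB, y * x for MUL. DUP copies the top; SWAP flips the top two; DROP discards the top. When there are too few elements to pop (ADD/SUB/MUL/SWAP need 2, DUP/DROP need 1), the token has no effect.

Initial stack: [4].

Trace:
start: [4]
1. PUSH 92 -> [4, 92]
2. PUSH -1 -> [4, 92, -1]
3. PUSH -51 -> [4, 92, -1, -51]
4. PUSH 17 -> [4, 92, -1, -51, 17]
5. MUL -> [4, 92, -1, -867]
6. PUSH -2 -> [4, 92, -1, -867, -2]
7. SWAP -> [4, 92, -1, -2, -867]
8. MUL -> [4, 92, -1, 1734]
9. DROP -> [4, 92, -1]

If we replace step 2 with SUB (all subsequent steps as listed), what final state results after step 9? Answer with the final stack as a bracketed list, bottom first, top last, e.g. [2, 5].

[-88]

(re-executing from step 2 with the substitution; state before step 2: [4, 92])
2. SUB -> [-88]
3. PUSH -51 -> [-88, -51]
4. PUSH 17 -> [-88, -51, 17]
5. MUL -> [-88, -867]
6. PUSH -2 -> [-88, -867, -2]
7. SWAP -> [-88, -2, -867]
8. MUL -> [-88, 1734]
9. DROP -> [-88]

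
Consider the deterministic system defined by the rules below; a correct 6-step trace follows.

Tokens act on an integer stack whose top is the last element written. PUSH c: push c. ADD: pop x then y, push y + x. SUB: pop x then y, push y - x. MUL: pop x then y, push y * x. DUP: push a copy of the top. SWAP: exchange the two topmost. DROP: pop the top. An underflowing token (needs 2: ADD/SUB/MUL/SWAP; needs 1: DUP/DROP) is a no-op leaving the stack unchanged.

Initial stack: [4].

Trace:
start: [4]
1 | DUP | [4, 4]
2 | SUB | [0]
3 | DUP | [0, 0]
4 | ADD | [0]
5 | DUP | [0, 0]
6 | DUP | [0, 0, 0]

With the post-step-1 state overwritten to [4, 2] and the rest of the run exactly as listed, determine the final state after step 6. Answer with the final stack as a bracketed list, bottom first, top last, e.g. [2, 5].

[4, 4, 4]

state after step 1 := [4, 2]
2 | SUB | [2]
3 | DUP | [2, 2]
4 | ADD | [4]
5 | DUP | [4, 4]
6 | DUP | [4, 4, 4]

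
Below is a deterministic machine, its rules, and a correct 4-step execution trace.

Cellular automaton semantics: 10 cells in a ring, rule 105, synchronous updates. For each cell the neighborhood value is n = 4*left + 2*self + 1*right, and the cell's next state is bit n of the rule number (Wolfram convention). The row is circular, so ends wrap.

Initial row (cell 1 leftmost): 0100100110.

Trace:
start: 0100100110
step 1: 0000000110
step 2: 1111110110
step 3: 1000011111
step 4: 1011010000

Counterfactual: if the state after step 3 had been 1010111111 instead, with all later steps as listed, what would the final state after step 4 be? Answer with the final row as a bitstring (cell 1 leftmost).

1101100000

state after step 3 := 1010111111
step 4: 1101100000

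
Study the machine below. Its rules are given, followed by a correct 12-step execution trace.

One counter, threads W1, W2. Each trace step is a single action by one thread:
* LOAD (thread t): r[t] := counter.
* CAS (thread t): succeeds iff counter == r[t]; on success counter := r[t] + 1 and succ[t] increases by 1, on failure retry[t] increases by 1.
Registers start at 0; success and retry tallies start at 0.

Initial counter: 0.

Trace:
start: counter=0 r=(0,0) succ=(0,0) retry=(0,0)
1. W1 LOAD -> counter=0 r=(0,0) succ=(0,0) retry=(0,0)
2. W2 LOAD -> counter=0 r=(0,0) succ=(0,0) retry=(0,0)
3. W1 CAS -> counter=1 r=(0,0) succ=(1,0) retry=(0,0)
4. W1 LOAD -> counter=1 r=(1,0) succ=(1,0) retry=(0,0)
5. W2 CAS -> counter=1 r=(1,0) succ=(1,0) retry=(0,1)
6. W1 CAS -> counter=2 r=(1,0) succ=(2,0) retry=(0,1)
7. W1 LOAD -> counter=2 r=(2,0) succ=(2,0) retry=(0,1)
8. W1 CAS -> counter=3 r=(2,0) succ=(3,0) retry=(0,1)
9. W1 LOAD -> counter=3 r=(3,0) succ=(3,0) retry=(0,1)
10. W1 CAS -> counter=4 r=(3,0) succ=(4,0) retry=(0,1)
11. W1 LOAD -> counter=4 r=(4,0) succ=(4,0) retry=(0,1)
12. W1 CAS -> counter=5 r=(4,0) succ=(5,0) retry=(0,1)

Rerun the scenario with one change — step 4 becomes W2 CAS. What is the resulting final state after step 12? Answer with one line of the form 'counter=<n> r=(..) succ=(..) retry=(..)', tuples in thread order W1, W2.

counter=4 r=(3,0) succ=(4,0) retry=(1,2)

(re-executing from step 4 with the substitution; state before step 4: counter=1 r=(0,0) succ=(1,0) retry=(0,0))
4. W2 CAS -> counter=1 r=(0,0) succ=(1,0) retry=(0,1)
5. W2 CAS -> counter=1 r=(0,0) succ=(1,0) retry=(0,2)
6. W1 CAS -> counter=1 r=(0,0) succ=(1,0) retry=(1,2)
7. W1 LOAD -> counter=1 r=(1,0) succ=(1,0) retry=(1,2)
8. W1 CAS -> counter=2 r=(1,0) succ=(2,0) retry=(1,2)
9. W1 LOAD -> counter=2 r=(2,0) succ=(2,0) retry=(1,2)
10. W1 CAS -> counter=3 r=(2,0) succ=(3,0) retry=(1,2)
11. W1 LOAD -> counter=3 r=(3,0) succ=(3,0) retry=(1,2)
12. W1 CAS -> counter=4 r=(3,0) succ=(4,0) retry=(1,2)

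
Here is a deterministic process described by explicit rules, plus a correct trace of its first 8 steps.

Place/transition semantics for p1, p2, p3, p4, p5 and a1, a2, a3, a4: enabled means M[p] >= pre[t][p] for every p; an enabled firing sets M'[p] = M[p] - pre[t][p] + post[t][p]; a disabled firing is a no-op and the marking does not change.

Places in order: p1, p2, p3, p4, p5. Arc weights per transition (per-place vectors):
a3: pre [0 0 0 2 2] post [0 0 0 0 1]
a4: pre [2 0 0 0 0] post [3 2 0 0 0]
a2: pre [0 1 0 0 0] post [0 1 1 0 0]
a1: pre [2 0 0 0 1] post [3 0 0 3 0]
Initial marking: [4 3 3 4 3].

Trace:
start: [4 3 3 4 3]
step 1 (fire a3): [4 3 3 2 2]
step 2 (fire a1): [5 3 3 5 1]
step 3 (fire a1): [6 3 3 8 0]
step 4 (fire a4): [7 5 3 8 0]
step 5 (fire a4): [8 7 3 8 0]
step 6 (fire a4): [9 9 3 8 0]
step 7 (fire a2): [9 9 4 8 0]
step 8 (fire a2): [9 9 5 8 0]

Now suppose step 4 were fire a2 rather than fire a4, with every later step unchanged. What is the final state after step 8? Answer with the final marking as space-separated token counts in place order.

8 7 6 8 0

(re-executing from step 4 with the substitution; state before step 4: [6 3 3 8 0])
step 4 (fire a2): [6 3 4 8 0]
step 5 (fire a4): [7 5 4 8 0]
step 6 (fire a4): [8 7 4 8 0]
step 7 (fire a2): [8 7 5 8 0]
step 8 (fire a2): [8 7 6 8 0]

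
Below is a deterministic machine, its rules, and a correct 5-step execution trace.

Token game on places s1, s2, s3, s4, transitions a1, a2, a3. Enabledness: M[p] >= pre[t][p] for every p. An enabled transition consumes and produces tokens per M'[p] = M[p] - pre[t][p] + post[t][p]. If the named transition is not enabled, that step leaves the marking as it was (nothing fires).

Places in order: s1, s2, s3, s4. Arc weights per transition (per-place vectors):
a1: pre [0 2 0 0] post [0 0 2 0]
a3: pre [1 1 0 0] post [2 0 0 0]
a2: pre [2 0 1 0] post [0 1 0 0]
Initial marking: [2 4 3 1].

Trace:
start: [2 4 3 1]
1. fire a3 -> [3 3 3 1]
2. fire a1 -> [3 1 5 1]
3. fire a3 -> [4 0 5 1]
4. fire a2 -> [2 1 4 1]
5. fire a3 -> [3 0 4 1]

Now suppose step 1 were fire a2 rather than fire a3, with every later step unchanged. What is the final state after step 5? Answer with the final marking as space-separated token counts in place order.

(re-executing from step 1 with the substitution; state before step 1: [2 4 3 1])
1. fire a2 -> [0 5 2 1]
2. fire a1 -> [0 3 4 1]
3. fire a3 -> [0 3 4 1]
4. fire a2 -> [0 3 4 1]
5. fire a3 -> [0 3 4 1]

0 3 4 1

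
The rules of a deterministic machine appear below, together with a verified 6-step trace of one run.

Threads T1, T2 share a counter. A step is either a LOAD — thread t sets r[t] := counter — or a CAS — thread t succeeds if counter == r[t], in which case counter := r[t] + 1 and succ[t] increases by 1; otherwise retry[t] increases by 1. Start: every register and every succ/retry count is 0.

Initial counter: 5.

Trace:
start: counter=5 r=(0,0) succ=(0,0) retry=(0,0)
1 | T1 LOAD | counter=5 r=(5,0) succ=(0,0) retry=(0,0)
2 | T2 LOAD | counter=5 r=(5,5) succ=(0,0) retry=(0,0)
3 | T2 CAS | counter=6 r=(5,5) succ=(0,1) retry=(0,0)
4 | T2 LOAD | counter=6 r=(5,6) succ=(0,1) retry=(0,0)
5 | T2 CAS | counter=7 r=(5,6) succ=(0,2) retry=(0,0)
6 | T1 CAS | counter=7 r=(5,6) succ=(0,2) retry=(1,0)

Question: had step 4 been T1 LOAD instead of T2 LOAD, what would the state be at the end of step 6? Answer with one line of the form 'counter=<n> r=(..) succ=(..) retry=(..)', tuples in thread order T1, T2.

counter=7 r=(6,5) succ=(1,1) retry=(0,1)

(re-executing from step 4 with the substitution; state before step 4: counter=6 r=(5,5) succ=(0,1) retry=(0,0))
4 | T1 LOAD | counter=6 r=(6,5) succ=(0,1) retry=(0,0)
5 | T2 CAS | counter=6 r=(6,5) succ=(0,1) retry=(0,1)
6 | T1 CAS | counter=7 r=(6,5) succ=(1,1) retry=(0,1)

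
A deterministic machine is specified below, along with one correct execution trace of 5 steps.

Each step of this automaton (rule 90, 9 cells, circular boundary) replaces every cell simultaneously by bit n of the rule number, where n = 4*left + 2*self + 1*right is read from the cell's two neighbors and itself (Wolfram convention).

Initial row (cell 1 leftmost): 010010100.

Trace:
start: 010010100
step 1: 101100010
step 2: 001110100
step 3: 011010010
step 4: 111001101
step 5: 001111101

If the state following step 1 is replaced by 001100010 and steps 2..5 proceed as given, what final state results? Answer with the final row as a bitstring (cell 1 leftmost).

state after step 1 := 001100010
step 2: 011110101
step 3: 010010000
step 4: 101101000
step 5: 001100101

001100101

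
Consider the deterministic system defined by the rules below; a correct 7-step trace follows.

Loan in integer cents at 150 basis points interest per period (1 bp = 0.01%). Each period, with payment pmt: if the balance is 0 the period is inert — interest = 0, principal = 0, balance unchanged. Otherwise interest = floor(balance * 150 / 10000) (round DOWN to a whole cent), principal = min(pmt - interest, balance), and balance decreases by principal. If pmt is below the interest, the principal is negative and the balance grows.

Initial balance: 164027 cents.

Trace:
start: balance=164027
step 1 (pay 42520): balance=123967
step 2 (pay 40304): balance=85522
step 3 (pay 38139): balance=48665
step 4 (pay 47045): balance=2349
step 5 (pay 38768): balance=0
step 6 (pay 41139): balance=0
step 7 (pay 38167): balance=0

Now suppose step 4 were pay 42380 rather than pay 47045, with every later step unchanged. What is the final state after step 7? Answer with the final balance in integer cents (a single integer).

0

(re-executing from step 4 with the substitution; state before step 4: balance=48665)
step 4 (pay 42380): balance=7014
step 5 (pay 38768): balance=0
step 6 (pay 41139): balance=0
step 7 (pay 38167): balance=0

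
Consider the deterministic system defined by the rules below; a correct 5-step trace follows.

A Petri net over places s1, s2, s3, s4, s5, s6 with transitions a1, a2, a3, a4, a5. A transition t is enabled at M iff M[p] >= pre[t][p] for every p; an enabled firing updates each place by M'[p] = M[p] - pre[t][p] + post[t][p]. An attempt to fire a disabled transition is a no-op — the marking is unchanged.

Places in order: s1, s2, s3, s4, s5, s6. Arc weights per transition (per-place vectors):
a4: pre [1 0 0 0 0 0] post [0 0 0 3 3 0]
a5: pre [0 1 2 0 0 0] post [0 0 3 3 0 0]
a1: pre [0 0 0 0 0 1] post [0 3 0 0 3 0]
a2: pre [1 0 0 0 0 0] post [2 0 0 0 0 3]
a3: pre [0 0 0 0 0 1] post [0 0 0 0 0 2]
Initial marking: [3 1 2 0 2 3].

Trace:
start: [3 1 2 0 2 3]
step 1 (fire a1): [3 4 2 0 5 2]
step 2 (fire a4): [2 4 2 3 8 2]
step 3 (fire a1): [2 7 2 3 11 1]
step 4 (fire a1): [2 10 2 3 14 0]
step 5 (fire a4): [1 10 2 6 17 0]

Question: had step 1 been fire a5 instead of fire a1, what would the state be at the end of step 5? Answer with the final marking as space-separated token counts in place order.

(re-executing from step 1 with the substitution; state before step 1: [3 1 2 0 2 3])
step 1 (fire a5): [3 0 3 3 2 3]
step 2 (fire a4): [2 0 3 6 5 3]
step 3 (fire a1): [2 3 3 6 8 2]
step 4 (fire a1): [2 6 3 6 11 1]
step 5 (fire a4): [1 6 3 9 14 1]

1 6 3 9 14 1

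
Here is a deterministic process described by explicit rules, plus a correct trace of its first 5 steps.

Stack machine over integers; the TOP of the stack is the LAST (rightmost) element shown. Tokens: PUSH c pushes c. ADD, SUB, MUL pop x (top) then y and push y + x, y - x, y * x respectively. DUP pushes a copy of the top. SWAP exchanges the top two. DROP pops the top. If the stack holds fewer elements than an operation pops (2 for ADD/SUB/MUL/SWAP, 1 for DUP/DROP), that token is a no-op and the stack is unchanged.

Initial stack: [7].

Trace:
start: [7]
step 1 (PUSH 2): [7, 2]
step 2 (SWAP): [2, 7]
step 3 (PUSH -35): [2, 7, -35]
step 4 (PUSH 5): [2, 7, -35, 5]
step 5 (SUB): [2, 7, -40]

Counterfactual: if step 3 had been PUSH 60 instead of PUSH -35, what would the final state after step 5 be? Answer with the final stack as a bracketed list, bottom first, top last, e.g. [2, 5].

[2, 7, 55]

(re-executing from step 3 with the substitution; state before step 3: [2, 7])
step 3 (PUSH 60): [2, 7, 60]
step 4 (PUSH 5): [2, 7, 60, 5]
step 5 (SUB): [2, 7, 55]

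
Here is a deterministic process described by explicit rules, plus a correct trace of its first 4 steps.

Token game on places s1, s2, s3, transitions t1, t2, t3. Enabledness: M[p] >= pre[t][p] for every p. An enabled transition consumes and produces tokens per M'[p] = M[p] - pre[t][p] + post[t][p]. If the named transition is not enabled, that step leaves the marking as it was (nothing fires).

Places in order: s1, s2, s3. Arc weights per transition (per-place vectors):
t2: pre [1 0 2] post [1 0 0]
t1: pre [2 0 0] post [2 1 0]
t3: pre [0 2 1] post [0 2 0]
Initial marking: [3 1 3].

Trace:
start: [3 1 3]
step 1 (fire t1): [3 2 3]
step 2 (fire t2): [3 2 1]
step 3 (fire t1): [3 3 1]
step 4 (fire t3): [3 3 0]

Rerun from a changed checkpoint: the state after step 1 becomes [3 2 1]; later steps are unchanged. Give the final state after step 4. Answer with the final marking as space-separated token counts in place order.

3 3 0

state after step 1 := [3 2 1]
step 2 (fire t2): [3 2 1]
step 3 (fire t1): [3 3 1]
step 4 (fire t3): [3 3 0]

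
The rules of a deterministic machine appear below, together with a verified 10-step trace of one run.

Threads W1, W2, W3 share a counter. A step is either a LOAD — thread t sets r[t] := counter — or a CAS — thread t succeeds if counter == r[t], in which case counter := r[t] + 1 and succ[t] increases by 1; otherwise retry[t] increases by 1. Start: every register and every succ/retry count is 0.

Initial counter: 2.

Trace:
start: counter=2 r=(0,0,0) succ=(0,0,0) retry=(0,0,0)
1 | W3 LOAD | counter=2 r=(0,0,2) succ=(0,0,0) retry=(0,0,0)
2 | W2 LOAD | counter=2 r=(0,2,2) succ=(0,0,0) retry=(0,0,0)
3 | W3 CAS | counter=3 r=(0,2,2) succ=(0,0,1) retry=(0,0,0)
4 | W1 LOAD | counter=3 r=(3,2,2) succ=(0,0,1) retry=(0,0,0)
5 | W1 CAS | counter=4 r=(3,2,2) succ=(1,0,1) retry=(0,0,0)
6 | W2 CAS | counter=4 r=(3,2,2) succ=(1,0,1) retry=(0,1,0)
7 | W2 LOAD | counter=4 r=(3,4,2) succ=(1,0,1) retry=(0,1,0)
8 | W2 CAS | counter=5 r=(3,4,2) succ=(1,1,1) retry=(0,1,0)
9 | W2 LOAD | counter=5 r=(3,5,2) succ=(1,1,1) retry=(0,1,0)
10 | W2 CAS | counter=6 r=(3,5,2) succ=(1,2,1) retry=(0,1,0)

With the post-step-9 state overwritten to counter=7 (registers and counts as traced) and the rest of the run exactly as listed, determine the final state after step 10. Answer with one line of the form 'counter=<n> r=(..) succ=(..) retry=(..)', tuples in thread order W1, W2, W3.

state after step 9 := counter=7 r=(3,5,2) succ=(1,1,1) retry=(0,1,0)
10 | W2 CAS | counter=7 r=(3,5,2) succ=(1,1,1) retry=(0,2,0)

counter=7 r=(3,5,2) succ=(1,1,1) retry=(0,2,0)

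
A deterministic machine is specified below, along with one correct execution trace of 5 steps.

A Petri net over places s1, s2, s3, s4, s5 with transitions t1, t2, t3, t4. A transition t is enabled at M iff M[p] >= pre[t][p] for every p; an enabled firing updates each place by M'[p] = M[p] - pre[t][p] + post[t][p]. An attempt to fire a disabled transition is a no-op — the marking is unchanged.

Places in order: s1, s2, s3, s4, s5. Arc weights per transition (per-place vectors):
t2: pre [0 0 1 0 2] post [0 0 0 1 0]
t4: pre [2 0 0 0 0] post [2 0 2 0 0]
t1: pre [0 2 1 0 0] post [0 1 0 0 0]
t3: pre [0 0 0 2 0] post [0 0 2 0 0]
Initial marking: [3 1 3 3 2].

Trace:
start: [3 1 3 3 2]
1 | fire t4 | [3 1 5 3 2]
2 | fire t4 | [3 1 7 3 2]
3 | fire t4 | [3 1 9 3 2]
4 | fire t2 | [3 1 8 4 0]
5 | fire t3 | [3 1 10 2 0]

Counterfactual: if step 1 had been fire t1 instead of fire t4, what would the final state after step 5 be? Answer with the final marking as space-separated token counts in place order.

3 1 8 2 0

(re-executing from step 1 with the substitution; state before step 1: [3 1 3 3 2])
1 | fire t1 | [3 1 3 3 2]
2 | fire t4 | [3 1 5 3 2]
3 | fire t4 | [3 1 7 3 2]
4 | fire t2 | [3 1 6 4 0]
5 | fire t3 | [3 1 8 2 0]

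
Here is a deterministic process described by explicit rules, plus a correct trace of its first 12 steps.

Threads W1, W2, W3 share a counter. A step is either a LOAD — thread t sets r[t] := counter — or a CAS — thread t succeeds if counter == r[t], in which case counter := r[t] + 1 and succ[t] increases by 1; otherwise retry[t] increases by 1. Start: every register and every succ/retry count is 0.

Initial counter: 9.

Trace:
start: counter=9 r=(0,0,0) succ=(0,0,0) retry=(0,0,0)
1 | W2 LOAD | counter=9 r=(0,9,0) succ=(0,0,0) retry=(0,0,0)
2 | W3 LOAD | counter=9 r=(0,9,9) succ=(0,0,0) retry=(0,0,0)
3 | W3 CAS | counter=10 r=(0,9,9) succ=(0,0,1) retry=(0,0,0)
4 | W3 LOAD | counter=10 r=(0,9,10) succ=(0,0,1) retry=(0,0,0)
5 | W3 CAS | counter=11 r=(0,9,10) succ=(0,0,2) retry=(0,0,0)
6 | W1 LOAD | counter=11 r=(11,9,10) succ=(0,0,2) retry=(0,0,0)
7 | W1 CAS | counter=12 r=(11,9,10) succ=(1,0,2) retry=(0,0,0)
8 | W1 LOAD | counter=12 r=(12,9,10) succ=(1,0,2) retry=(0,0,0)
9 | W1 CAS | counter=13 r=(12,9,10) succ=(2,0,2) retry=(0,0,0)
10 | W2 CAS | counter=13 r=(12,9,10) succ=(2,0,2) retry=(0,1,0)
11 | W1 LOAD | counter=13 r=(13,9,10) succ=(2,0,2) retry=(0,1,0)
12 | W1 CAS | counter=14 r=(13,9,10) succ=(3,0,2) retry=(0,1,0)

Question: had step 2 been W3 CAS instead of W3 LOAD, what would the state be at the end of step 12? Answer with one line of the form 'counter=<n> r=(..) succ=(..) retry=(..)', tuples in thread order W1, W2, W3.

counter=13 r=(12,9,9) succ=(3,0,1) retry=(0,1,2)

(re-executing from step 2 with the substitution; state before step 2: counter=9 r=(0,9,0) succ=(0,0,0) retry=(0,0,0))
2 | W3 CAS | counter=9 r=(0,9,0) succ=(0,0,0) retry=(0,0,1)
3 | W3 CAS | counter=9 r=(0,9,0) succ=(0,0,0) retry=(0,0,2)
4 | W3 LOAD | counter=9 r=(0,9,9) succ=(0,0,0) retry=(0,0,2)
5 | W3 CAS | counter=10 r=(0,9,9) succ=(0,0,1) retry=(0,0,2)
6 | W1 LOAD | counter=10 r=(10,9,9) succ=(0,0,1) retry=(0,0,2)
7 | W1 CAS | counter=11 r=(10,9,9) succ=(1,0,1) retry=(0,0,2)
8 | W1 LOAD | counter=11 r=(11,9,9) succ=(1,0,1) retry=(0,0,2)
9 | W1 CAS | counter=12 r=(11,9,9) succ=(2,0,1) retry=(0,0,2)
10 | W2 CAS | counter=12 r=(11,9,9) succ=(2,0,1) retry=(0,1,2)
11 | W1 LOAD | counter=12 r=(12,9,9) succ=(2,0,1) retry=(0,1,2)
12 | W1 CAS | counter=13 r=(12,9,9) succ=(3,0,1) retry=(0,1,2)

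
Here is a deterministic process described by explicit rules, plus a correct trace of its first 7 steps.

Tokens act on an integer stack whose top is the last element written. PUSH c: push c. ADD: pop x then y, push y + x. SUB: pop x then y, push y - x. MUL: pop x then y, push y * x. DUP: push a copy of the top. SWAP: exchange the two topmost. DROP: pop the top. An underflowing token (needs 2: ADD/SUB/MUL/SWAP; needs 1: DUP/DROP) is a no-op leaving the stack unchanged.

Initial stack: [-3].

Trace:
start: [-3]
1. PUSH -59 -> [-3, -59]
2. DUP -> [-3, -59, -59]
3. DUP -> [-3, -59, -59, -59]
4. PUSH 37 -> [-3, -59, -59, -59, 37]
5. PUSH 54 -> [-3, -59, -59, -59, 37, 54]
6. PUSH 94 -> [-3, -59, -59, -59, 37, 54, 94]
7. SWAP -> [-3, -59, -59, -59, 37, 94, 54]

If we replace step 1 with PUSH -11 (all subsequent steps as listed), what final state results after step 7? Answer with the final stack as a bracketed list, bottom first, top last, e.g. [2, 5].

(re-executing from step 1 with the substitution; state before step 1: [-3])
1. PUSH -11 -> [-3, -11]
2. DUP -> [-3, -11, -11]
3. DUP -> [-3, -11, -11, -11]
4. PUSH 37 -> [-3, -11, -11, -11, 37]
5. PUSH 54 -> [-3, -11, -11, -11, 37, 54]
6. PUSH 94 -> [-3, -11, -11, -11, 37, 54, 94]
7. SWAP -> [-3, -11, -11, -11, 37, 94, 54]

[-3, -11, -11, -11, 37, 94, 54]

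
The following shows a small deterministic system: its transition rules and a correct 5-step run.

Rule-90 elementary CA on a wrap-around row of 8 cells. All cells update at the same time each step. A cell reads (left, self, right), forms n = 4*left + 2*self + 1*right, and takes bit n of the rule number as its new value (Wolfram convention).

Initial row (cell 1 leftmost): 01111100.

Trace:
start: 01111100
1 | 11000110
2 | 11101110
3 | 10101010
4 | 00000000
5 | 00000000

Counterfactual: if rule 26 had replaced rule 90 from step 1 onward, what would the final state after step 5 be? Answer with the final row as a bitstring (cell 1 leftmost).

(re-executing steps 1..5 under rule 26; state before step 1: 01111100)
1 | 11000010
2 | 10100100
3 | 00011011
4 | 10110010
5 | 00101100

00101100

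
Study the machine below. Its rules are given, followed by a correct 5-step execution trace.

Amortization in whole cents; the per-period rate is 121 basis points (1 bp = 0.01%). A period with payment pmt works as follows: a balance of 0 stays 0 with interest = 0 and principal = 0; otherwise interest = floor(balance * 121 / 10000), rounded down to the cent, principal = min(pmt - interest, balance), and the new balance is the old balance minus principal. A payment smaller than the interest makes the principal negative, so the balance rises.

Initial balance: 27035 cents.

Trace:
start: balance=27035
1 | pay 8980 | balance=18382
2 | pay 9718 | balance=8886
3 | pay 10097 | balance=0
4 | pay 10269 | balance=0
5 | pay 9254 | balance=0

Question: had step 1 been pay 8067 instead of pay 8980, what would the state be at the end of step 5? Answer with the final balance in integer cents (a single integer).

(re-executing from step 1 with the substitution; state before step 1: balance=27035)
1 | pay 8067 | balance=19295
2 | pay 9718 | balance=9810
3 | pay 10097 | balance=0
4 | pay 10269 | balance=0
5 | pay 9254 | balance=0

0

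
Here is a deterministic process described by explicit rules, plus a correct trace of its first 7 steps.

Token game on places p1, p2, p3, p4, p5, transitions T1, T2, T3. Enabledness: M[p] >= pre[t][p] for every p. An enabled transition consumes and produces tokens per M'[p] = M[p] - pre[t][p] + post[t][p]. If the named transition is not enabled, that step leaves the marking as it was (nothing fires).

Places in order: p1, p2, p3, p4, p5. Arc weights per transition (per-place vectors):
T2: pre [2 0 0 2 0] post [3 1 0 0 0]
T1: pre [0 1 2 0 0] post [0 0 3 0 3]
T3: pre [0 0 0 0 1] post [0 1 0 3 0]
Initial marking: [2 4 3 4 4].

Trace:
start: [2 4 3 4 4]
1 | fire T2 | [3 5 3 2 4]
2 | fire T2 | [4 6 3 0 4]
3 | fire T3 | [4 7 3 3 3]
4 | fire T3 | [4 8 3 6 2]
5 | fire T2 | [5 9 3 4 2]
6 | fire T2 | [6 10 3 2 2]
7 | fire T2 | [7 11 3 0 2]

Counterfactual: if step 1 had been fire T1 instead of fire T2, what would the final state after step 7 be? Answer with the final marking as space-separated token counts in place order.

(re-executing from step 1 with the substitution; state before step 1: [2 4 3 4 4])
1 | fire T1 | [2 3 4 4 7]
2 | fire T2 | [3 4 4 2 7]
3 | fire T3 | [3 5 4 5 6]
4 | fire T3 | [3 6 4 8 5]
5 | fire T2 | [4 7 4 6 5]
6 | fire T2 | [5 8 4 4 5]
7 | fire T2 | [6 9 4 2 5]

6 9 4 2 5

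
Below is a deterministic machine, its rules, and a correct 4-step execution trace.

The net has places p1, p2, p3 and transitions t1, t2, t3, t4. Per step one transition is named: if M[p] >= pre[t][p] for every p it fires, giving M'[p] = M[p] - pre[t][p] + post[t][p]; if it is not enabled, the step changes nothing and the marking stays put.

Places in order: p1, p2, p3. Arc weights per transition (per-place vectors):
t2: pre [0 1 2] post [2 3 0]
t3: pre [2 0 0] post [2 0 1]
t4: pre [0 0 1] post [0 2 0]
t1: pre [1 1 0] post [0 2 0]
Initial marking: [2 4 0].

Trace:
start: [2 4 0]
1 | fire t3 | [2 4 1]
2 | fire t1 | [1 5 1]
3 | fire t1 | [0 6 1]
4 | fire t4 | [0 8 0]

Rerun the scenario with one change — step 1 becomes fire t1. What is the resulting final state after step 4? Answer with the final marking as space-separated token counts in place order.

0 6 0

(re-executing from step 1 with the substitution; state before step 1: [2 4 0])
1 | fire t1 | [1 5 0]
2 | fire t1 | [0 6 0]
3 | fire t1 | [0 6 0]
4 | fire t4 | [0 6 0]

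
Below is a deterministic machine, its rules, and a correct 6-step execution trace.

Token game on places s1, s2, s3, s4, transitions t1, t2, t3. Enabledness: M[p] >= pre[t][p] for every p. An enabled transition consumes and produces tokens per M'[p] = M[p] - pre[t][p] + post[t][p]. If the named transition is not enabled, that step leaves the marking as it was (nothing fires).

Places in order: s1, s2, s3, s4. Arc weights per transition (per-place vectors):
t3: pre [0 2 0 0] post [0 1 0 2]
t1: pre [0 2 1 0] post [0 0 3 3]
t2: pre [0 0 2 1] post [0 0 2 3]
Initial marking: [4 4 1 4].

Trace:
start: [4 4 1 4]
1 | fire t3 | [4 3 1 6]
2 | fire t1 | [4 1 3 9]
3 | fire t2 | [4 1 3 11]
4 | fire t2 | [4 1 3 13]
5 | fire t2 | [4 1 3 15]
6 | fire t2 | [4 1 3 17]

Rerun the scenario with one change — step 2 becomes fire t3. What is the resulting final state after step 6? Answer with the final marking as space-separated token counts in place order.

4 2 1 8

(re-executing from step 2 with the substitution; state before step 2: [4 3 1 6])
2 | fire t3 | [4 2 1 8]
3 | fire t2 | [4 2 1 8]
4 | fire t2 | [4 2 1 8]
5 | fire t2 | [4 2 1 8]
6 | fire t2 | [4 2 1 8]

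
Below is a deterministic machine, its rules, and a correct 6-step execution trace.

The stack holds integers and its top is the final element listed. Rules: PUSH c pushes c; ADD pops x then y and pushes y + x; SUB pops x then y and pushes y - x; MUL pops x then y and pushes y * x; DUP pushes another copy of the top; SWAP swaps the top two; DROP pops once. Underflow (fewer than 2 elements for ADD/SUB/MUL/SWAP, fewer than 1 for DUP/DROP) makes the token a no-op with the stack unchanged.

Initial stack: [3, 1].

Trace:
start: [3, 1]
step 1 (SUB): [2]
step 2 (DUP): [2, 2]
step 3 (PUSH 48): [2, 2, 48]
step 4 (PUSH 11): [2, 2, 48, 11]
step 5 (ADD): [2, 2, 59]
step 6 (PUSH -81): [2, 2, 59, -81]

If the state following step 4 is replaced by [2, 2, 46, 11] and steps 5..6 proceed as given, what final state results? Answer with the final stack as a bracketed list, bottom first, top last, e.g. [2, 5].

[2, 2, 57, -81]

state after step 4 := [2, 2, 46, 11]
step 5 (ADD): [2, 2, 57]
step 6 (PUSH -81): [2, 2, 57, -81]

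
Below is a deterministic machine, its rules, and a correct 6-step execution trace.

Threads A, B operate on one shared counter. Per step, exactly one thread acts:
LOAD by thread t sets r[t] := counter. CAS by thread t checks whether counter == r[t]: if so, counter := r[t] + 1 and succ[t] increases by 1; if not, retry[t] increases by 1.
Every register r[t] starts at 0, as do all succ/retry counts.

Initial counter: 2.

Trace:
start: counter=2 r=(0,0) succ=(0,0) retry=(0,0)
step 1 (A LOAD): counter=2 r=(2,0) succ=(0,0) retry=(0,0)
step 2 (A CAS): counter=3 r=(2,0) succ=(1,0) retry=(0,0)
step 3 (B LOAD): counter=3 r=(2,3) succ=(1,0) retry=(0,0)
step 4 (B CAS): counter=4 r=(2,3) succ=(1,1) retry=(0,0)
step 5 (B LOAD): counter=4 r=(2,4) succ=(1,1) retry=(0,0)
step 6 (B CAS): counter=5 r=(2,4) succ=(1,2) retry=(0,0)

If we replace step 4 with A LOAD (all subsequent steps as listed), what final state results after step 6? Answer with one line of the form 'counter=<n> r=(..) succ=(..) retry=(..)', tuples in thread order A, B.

(re-executing from step 4 with the substitution; state before step 4: counter=3 r=(2,3) succ=(1,0) retry=(0,0))
step 4 (A LOAD): counter=3 r=(3,3) succ=(1,0) retry=(0,0)
step 5 (B LOAD): counter=3 r=(3,3) succ=(1,0) retry=(0,0)
step 6 (B CAS): counter=4 r=(3,3) succ=(1,1) retry=(0,0)

counter=4 r=(3,3) succ=(1,1) retry=(0,0)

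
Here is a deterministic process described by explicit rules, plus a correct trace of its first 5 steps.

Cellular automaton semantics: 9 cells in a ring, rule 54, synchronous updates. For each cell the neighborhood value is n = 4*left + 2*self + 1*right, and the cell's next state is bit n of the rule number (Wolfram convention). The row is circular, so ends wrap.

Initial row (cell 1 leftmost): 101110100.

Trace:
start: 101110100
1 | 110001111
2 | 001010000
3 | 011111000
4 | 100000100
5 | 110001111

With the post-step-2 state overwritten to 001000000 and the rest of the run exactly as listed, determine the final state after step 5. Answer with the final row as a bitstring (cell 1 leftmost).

110111001

state after step 2 := 001000000
3 | 011100000
4 | 100010000
5 | 110111001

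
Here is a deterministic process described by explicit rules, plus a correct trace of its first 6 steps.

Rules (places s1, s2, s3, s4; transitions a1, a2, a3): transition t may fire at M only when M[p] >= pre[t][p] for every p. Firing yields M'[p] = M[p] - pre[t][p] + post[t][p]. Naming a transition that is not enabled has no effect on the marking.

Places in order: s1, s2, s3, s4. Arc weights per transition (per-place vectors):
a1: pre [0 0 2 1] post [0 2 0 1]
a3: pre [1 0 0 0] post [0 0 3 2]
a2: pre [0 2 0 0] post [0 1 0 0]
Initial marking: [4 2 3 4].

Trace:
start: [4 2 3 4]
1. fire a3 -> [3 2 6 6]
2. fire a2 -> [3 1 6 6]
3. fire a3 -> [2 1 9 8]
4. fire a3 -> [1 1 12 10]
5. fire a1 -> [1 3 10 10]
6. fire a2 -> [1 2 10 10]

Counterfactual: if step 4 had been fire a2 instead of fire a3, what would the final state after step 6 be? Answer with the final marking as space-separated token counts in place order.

(re-executing from step 4 with the substitution; state before step 4: [2 1 9 8])
4. fire a2 -> [2 1 9 8]
5. fire a1 -> [2 3 7 8]
6. fire a2 -> [2 2 7 8]

2 2 7 8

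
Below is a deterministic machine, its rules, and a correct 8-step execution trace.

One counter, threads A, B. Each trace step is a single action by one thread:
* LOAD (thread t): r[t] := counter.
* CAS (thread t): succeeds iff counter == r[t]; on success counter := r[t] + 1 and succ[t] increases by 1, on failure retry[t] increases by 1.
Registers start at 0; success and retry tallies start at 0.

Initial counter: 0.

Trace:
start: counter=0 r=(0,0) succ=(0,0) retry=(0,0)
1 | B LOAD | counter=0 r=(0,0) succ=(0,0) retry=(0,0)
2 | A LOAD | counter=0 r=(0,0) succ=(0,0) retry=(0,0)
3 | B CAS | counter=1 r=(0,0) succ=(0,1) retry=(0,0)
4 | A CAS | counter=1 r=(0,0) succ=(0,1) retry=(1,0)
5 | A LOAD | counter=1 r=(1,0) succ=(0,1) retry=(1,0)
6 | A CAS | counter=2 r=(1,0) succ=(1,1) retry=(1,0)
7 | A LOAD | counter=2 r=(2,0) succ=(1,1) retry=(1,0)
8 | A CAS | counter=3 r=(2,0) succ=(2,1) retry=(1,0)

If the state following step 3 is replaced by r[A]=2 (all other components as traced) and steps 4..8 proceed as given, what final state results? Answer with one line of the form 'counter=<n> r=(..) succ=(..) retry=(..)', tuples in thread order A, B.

state after step 3 := counter=1 r=(2,0) succ=(0,1) retry=(0,0)
4 | A CAS | counter=1 r=(2,0) succ=(0,1) retry=(1,0)
5 | A LOAD | counter=1 r=(1,0) succ=(0,1) retry=(1,0)
6 | A CAS | counter=2 r=(1,0) succ=(1,1) retry=(1,0)
7 | A LOAD | counter=2 r=(2,0) succ=(1,1) retry=(1,0)
8 | A CAS | counter=3 r=(2,0) succ=(2,1) retry=(1,0)

counter=3 r=(2,0) succ=(2,1) retry=(1,0)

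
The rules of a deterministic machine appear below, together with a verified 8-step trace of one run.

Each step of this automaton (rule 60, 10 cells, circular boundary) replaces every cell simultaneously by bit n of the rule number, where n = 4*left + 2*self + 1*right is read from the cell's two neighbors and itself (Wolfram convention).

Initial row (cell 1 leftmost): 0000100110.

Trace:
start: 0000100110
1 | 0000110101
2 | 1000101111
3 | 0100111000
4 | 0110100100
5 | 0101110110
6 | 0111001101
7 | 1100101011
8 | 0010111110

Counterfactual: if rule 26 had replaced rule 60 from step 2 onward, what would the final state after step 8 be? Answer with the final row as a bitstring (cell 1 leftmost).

(re-executing steps 2..8 under rule 26; state before step 2: 0000110101)
2 | 1001100000
3 | 0111010001
4 | 0100001010
5 | 1010010001
6 | 0001101011
7 | 1011000010
8 | 0010100100

0010100100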